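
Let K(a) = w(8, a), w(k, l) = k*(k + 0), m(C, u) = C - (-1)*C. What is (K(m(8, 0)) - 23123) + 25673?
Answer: 2614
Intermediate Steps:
m(C, u) = 2*C (m(C, u) = C + C = 2*C)
w(k, l) = k² (w(k, l) = k*k = k²)
K(a) = 64 (K(a) = 8² = 64)
(K(m(8, 0)) - 23123) + 25673 = (64 - 23123) + 25673 = -23059 + 25673 = 2614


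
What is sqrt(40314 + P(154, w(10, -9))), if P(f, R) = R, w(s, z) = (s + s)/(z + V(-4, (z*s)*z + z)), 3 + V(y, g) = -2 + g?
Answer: sqrt(24969257606)/787 ≈ 200.78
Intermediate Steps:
V(y, g) = -5 + g (V(y, g) = -3 + (-2 + g) = -5 + g)
w(s, z) = 2*s/(-5 + 2*z + s*z**2) (w(s, z) = (s + s)/(z + (-5 + ((z*s)*z + z))) = (2*s)/(z + (-5 + ((s*z)*z + z))) = (2*s)/(z + (-5 + (s*z**2 + z))) = (2*s)/(z + (-5 + (z + s*z**2))) = (2*s)/(z + (-5 + z + s*z**2)) = (2*s)/(-5 + 2*z + s*z**2) = 2*s/(-5 + 2*z + s*z**2))
sqrt(40314 + P(154, w(10, -9))) = sqrt(40314 + 2*10/(-5 - 9 - 9*(1 + 10*(-9)))) = sqrt(40314 + 2*10/(-5 - 9 - 9*(1 - 90))) = sqrt(40314 + 2*10/(-5 - 9 - 9*(-89))) = sqrt(40314 + 2*10/(-5 - 9 + 801)) = sqrt(40314 + 2*10/787) = sqrt(40314 + 2*10*(1/787)) = sqrt(40314 + 20/787) = sqrt(31727138/787) = sqrt(24969257606)/787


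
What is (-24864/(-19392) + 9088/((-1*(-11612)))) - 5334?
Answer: -3126678783/586406 ≈ -5331.9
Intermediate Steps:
(-24864/(-19392) + 9088/((-1*(-11612)))) - 5334 = (-24864*(-1/19392) + 9088/11612) - 5334 = (259/202 + 9088*(1/11612)) - 5334 = (259/202 + 2272/2903) - 5334 = 1210821/586406 - 5334 = -3126678783/586406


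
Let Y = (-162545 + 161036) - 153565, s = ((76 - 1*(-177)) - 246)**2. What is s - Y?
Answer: 155123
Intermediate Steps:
s = 49 (s = ((76 + 177) - 246)**2 = (253 - 246)**2 = 7**2 = 49)
Y = -155074 (Y = -1509 - 153565 = -155074)
s - Y = 49 - 1*(-155074) = 49 + 155074 = 155123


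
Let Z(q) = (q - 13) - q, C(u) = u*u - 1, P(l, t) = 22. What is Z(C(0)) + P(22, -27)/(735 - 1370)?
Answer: -8277/635 ≈ -13.035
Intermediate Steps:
C(u) = -1 + u² (C(u) = u² - 1 = -1 + u²)
Z(q) = -13 (Z(q) = (-13 + q) - q = -13)
Z(C(0)) + P(22, -27)/(735 - 1370) = -13 + 22/(735 - 1370) = -13 + 22/(-635) = -13 - 1/635*22 = -13 - 22/635 = -8277/635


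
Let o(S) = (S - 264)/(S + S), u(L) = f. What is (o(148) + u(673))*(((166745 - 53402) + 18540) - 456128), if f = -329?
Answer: 7903471875/74 ≈ 1.0680e+8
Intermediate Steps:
u(L) = -329
o(S) = (-264 + S)/(2*S) (o(S) = (-264 + S)/((2*S)) = (-264 + S)*(1/(2*S)) = (-264 + S)/(2*S))
(o(148) + u(673))*(((166745 - 53402) + 18540) - 456128) = ((½)*(-264 + 148)/148 - 329)*(((166745 - 53402) + 18540) - 456128) = ((½)*(1/148)*(-116) - 329)*((113343 + 18540) - 456128) = (-29/74 - 329)*(131883 - 456128) = -24375/74*(-324245) = 7903471875/74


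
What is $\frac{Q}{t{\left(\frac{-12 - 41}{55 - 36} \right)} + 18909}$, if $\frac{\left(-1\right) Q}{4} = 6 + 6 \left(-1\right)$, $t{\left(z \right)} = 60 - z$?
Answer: $0$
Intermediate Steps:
$Q = 0$ ($Q = - 4 \left(6 + 6 \left(-1\right)\right) = - 4 \left(6 - 6\right) = \left(-4\right) 0 = 0$)
$\frac{Q}{t{\left(\frac{-12 - 41}{55 - 36} \right)} + 18909} = \frac{0}{\left(60 - \frac{-12 - 41}{55 - 36}\right) + 18909} = \frac{0}{\left(60 - - \frac{53}{19}\right) + 18909} = \frac{0}{\left(60 + \frac{53}{19}\right) + 18909} = \frac{0}{\frac{1193}{19} + 18909} = \frac{0}{\frac{360464}{19}} = 0 \cdot \frac{19}{360464} = 0$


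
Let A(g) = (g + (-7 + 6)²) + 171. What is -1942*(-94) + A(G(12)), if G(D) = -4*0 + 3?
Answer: 182723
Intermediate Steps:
G(D) = 3 (G(D) = 0 + 3 = 3)
A(g) = 172 + g (A(g) = (g + (-1)²) + 171 = (g + 1) + 171 = (1 + g) + 171 = 172 + g)
-1942*(-94) + A(G(12)) = -1942*(-94) + (172 + 3) = 182548 + 175 = 182723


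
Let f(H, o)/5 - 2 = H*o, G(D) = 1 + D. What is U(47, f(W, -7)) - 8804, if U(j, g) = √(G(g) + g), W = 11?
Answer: -8804 + I*√749 ≈ -8804.0 + 27.368*I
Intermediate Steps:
f(H, o) = 10 + 5*H*o (f(H, o) = 10 + 5*(H*o) = 10 + 5*H*o)
U(j, g) = √(1 + 2*g) (U(j, g) = √((1 + g) + g) = √(1 + 2*g))
U(47, f(W, -7)) - 8804 = √(1 + 2*(10 + 5*11*(-7))) - 8804 = √(1 + 2*(10 - 385)) - 8804 = √(1 + 2*(-375)) - 8804 = √(1 - 750) - 8804 = √(-749) - 8804 = I*√749 - 8804 = -8804 + I*√749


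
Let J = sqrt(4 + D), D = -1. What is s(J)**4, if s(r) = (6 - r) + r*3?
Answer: 4032 + 2304*sqrt(3) ≈ 8022.6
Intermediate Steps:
J = sqrt(3) (J = sqrt(4 - 1) = sqrt(3) ≈ 1.7320)
s(r) = 6 + 2*r (s(r) = (6 - r) + 3*r = 6 + 2*r)
s(J)**4 = (6 + 2*sqrt(3))**4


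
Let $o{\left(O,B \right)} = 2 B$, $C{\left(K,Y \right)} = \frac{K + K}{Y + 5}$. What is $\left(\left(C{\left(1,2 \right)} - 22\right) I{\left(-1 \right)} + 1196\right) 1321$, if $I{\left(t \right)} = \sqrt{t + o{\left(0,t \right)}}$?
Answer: $1579916 - \frac{200792 i \sqrt{3}}{7} \approx 1.5799 \cdot 10^{6} - 49683.0 i$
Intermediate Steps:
$C{\left(K,Y \right)} = \frac{2 K}{5 + Y}$
$I{\left(t \right)} = \sqrt{3} \sqrt{t}$ ($I{\left(t \right)} = \sqrt{t + 2 t} = \sqrt{3 t} = \sqrt{3} \sqrt{t}$)
$\left(\left(C{\left(1,2 \right)} - 22\right) I{\left(-1 \right)} + 1196\right) 1321 = \left(\left(2 \cdot 1 \frac{1}{5 + 2} - 22\right) \sqrt{3} \sqrt{-1} + 1196\right) 1321 = \left(\left(2 \cdot 1 \cdot \frac{1}{7} - 22\right) \sqrt{3} i + 1196\right) 1321 = \left(\left(2 \cdot 1 \cdot \frac{1}{7} - 22\right) i \sqrt{3} + 1196\right) 1321 = \left(\left(\frac{2}{7} - 22\right) i \sqrt{3} + 1196\right) 1321 = \left(- \frac{152 i \sqrt{3}}{7} + 1196\right) 1321 = \left(1196 - \frac{152 i \sqrt{3}}{7}\right) 1321 = 1579916 - \frac{200792 i \sqrt{3}}{7}$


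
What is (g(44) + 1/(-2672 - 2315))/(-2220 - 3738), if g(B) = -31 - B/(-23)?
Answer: 1668163/341694279 ≈ 0.0048820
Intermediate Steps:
g(B) = -31 + B/23 (g(B) = -31 - B*(-1)/23 = -31 - (-1)*B/23 = -31 + B/23)
(g(44) + 1/(-2672 - 2315))/(-2220 - 3738) = ((-31 + (1/23)*44) + 1/(-2672 - 2315))/(-2220 - 3738) = ((-31 + 44/23) + 1/(-4987))/(-5958) = (-669/23 - 1/4987)*(-1/5958) = -3336326/114701*(-1/5958) = 1668163/341694279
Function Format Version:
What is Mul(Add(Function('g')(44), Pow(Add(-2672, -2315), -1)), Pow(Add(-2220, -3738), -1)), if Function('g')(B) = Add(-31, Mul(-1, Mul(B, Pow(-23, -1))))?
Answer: Rational(1668163, 341694279) ≈ 0.0048820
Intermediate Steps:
Function('g')(B) = Add(-31, Mul(Rational(1, 23), B)) (Function('g')(B) = Add(-31, Mul(-1, Mul(B, Rational(-1, 23)))) = Add(-31, Mul(-1, Mul(Rational(-1, 23), B))) = Add(-31, Mul(Rational(1, 23), B)))
Mul(Add(Function('g')(44), Pow(Add(-2672, -2315), -1)), Pow(Add(-2220, -3738), -1)) = Mul(Add(Add(-31, Mul(Rational(1, 23), 44)), Pow(Add(-2672, -2315), -1)), Pow(Add(-2220, -3738), -1)) = Mul(Add(Add(-31, Rational(44, 23)), Pow(-4987, -1)), Pow(-5958, -1)) = Mul(Add(Rational(-669, 23), Rational(-1, 4987)), Rational(-1, 5958)) = Mul(Rational(-3336326, 114701), Rational(-1, 5958)) = Rational(1668163, 341694279)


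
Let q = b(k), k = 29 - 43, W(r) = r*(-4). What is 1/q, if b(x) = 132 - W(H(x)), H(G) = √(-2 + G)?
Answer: 33/4420 - I/1105 ≈ 0.0074661 - 0.00090498*I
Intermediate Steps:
W(r) = -4*r
k = -14
b(x) = 132 + 4*√(-2 + x) (b(x) = 132 - (-4)*√(-2 + x) = 132 + 4*√(-2 + x))
q = 132 + 16*I (q = 132 + 4*√(-2 - 14) = 132 + 4*√(-16) = 132 + 4*(4*I) = 132 + 16*I ≈ 132.0 + 16.0*I)
1/q = 1/(132 + 16*I) = (132 - 16*I)/17680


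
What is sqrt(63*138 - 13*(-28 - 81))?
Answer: sqrt(10111) ≈ 100.55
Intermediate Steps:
sqrt(63*138 - 13*(-28 - 81)) = sqrt(8694 - 13*(-109)) = sqrt(8694 + 1417) = sqrt(10111)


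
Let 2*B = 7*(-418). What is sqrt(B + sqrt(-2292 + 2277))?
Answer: sqrt(-1463 + I*sqrt(15)) ≈ 0.0506 + 38.249*I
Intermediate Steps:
B = -1463 (B = (7*(-418))/2 = (1/2)*(-2926) = -1463)
sqrt(B + sqrt(-2292 + 2277)) = sqrt(-1463 + sqrt(-2292 + 2277)) = sqrt(-1463 + sqrt(-15)) = sqrt(-1463 + I*sqrt(15))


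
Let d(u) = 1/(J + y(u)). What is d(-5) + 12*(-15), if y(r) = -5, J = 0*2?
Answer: -901/5 ≈ -180.20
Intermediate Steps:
J = 0
d(u) = -⅕ (d(u) = 1/(0 - 5) = 1/(-5) = -⅕)
d(-5) + 12*(-15) = -⅕ + 12*(-15) = -⅕ - 180 = -901/5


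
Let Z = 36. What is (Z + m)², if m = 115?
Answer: 22801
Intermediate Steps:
(Z + m)² = (36 + 115)² = 151² = 22801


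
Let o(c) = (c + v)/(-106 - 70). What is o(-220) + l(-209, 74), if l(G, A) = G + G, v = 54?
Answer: -36701/88 ≈ -417.06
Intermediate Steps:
l(G, A) = 2*G
o(c) = -27/88 - c/176 (o(c) = (c + 54)/(-106 - 70) = (54 + c)/(-176) = (54 + c)*(-1/176) = -27/88 - c/176)
o(-220) + l(-209, 74) = (-27/88 - 1/176*(-220)) + 2*(-209) = (-27/88 + 5/4) - 418 = 83/88 - 418 = -36701/88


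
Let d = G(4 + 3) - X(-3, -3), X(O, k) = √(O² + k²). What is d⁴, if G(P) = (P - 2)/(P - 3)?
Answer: 126769/256 - 4695*√2/16 ≈ 80.208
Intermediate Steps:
G(P) = (-2 + P)/(-3 + P)
d = 5/4 - 3*√2 (d = (-2 + (4 + 3))/(-3 + (4 + 3)) - √((-3)² + (-3)²) = (-2 + 7)/(-3 + 7) - √(9 + 9) = 5/4 - √18 = (¼)*5 - 3*√2 = 5/4 - 3*√2 ≈ -2.9926)
d⁴ = (5/4 - 3*√2)⁴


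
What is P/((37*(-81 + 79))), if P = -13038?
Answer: 6519/37 ≈ 176.19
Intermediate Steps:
P/((37*(-81 + 79))) = -13038*1/(37*(-81 + 79)) = -13038/(37*(-2)) = -13038/(-74) = -13038*(-1/74) = 6519/37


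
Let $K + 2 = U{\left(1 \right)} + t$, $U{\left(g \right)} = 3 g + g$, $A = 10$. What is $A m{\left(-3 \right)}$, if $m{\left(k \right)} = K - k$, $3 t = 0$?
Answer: $50$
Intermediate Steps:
$t = 0$ ($t = \frac{1}{3} \cdot 0 = 0$)
$U{\left(g \right)} = 4 g$
$K = 2$ ($K = -2 + \left(4 \cdot 1 + 0\right) = -2 + \left(4 + 0\right) = -2 + 4 = 2$)
$m{\left(k \right)} = 2 - k$
$A m{\left(-3 \right)} = 10 \left(2 - -3\right) = 10 \left(2 + 3\right) = 10 \cdot 5 = 50$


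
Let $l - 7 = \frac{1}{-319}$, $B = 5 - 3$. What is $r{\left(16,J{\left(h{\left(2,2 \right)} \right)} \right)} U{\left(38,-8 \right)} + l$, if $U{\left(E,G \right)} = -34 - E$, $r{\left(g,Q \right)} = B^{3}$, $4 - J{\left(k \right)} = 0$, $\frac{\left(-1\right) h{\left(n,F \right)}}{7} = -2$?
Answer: $- \frac{181512}{319} \approx -569.0$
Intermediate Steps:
$B = 2$ ($B = 5 - 3 = 2$)
$h{\left(n,F \right)} = 14$ ($h{\left(n,F \right)} = \left(-7\right) \left(-2\right) = 14$)
$J{\left(k \right)} = 4$ ($J{\left(k \right)} = 4 - 0 = 4 + 0 = 4$)
$r{\left(g,Q \right)} = 8$ ($r{\left(g,Q \right)} = 2^{3} = 8$)
$l = \frac{2232}{319}$ ($l = 7 + \frac{1}{-319} = 7 - \frac{1}{319} = \frac{2232}{319} \approx 6.9969$)
$r{\left(16,J{\left(h{\left(2,2 \right)} \right)} \right)} U{\left(38,-8 \right)} + l = 8 \left(-34 - 38\right) + \frac{2232}{319} = 8 \left(-72\right) + \frac{2232}{319} = -576 + \frac{2232}{319} = - \frac{181512}{319}$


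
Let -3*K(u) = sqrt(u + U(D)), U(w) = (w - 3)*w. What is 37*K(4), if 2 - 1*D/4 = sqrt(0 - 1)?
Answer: -74*sqrt(7 - 13*I)/3 ≈ -81.372 + 48.603*I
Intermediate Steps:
D = 8 - 4*I (D = 8 - 4*sqrt(0 - 1) = 8 - 4*I ≈ 8.0 - 4.0*I)
U(w) = w*(-3 + w) (U(w) = (-3 + w)*w = w*(-3 + w))
K(u) = -sqrt(u + (5 - 4*I)*(8 - 4*I))/3 (K(u) = -sqrt(u + (8 - 4*I)*(-3 + (8 - 4*I)))/3 = -sqrt(u + (8 - 4*I)*(5 - 4*I))/3 = -sqrt(u + (5 - 4*I)*(8 - 4*I))/3)
37*K(4) = 37*(-sqrt(24 + 4 - 52*I)/3) = 37*(-sqrt(28 - 52*I)/3) = -37*sqrt(28 - 52*I)/3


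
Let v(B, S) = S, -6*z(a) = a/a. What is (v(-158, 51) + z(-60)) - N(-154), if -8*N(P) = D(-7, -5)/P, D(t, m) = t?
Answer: 26843/528 ≈ 50.839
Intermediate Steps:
z(a) = -⅙ (z(a) = -a/(6*a) = -⅙*1 = -⅙)
N(P) = 7/(8*P) (N(P) = -(-7)/(8*P) = 7/(8*P))
(v(-158, 51) + z(-60)) - N(-154) = (51 - ⅙) - 7/(8*(-154)) = 305/6 - 7*(-1)/(8*154) = 305/6 - 1*(-1/176) = 305/6 + 1/176 = 26843/528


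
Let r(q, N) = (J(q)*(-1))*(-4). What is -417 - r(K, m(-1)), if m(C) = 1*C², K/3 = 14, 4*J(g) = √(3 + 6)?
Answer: -420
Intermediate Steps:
J(g) = ¾ (J(g) = √(3 + 6)/4 = √9/4 = (¼)*3 = ¾)
K = 42 (K = 3*14 = 42)
m(C) = C²
r(q, N) = 3 (r(q, N) = ((¾)*(-1))*(-4) = -¾*(-4) = 3)
-417 - r(K, m(-1)) = -417 - 1*3 = -417 - 3 = -420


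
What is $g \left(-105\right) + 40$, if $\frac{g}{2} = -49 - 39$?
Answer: $18520$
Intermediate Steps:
$g = -176$ ($g = 2 \left(-49 - 39\right) = 2 \left(-88\right) = -176$)
$g \left(-105\right) + 40 = \left(-176\right) \left(-105\right) + 40 = 18480 + 40 = 18520$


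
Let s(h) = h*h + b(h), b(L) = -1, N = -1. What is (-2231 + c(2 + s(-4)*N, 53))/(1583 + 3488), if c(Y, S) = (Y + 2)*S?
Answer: -2814/5071 ≈ -0.55492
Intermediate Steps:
s(h) = -1 + h² (s(h) = h*h - 1 = h² - 1 = -1 + h²)
c(Y, S) = S*(2 + Y) (c(Y, S) = (2 + Y)*S = S*(2 + Y))
(-2231 + c(2 + s(-4)*N, 53))/(1583 + 3488) = (-2231 + 53*(2 + (2 + (-1 + (-4)²)*(-1))))/(1583 + 3488) = (-2231 + 53*(2 + (2 + (-1 + 16)*(-1))))/5071 = (-2231 + 53*(2 + (2 + 15*(-1))))*(1/5071) = (-2231 + 53*(2 + (2 - 15)))*(1/5071) = (-2231 + 53*(2 - 13))*(1/5071) = (-2231 + 53*(-11))*(1/5071) = (-2231 - 583)*(1/5071) = -2814*1/5071 = -2814/5071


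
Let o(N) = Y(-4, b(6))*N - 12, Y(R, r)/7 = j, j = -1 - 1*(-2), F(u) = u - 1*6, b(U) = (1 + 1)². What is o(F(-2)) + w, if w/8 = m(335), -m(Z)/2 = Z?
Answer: -5428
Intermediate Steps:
b(U) = 4 (b(U) = 2² = 4)
F(u) = -6 + u (F(u) = u - 6 = -6 + u)
m(Z) = -2*Z
w = -5360 (w = 8*(-2*335) = 8*(-670) = -5360)
j = 1 (j = -1 + 2 = 1)
Y(R, r) = 7 (Y(R, r) = 7*1 = 7)
o(N) = -12 + 7*N (o(N) = 7*N - 12 = -12 + 7*N)
o(F(-2)) + w = (-12 + 7*(-6 - 2)) - 5360 = (-12 + 7*(-8)) - 5360 = (-12 - 56) - 5360 = -68 - 5360 = -5428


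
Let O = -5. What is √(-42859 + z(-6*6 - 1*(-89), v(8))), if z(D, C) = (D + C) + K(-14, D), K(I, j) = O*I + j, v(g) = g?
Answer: 5*I*√1707 ≈ 206.58*I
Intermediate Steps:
K(I, j) = j - 5*I (K(I, j) = -5*I + j = j - 5*I)
z(D, C) = 70 + C + 2*D (z(D, C) = (D + C) + (D - 5*(-14)) = (C + D) + (D + 70) = (C + D) + (70 + D) = 70 + C + 2*D)
√(-42859 + z(-6*6 - 1*(-89), v(8))) = √(-42859 + (70 + 8 + 2*(-6*6 - 1*(-89)))) = √(-42859 + (70 + 8 + 2*(-36 + 89))) = √(-42859 + (70 + 8 + 2*53)) = √(-42859 + (70 + 8 + 106)) = √(-42859 + 184) = √(-42675) = 5*I*√1707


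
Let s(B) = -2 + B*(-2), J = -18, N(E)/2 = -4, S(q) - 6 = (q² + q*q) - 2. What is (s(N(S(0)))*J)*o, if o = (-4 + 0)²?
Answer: -4032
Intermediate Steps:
S(q) = 4 + 2*q² (S(q) = 6 + ((q² + q*q) - 2) = 6 + ((q² + q²) - 2) = 6 + (2*q² - 2) = 6 + (-2 + 2*q²) = 4 + 2*q²)
N(E) = -8 (N(E) = 2*(-4) = -8)
o = 16 (o = (-4)² = 16)
s(B) = -2 - 2*B
(s(N(S(0)))*J)*o = ((-2 - 2*(-8))*(-18))*16 = ((-2 + 16)*(-18))*16 = (14*(-18))*16 = -252*16 = -4032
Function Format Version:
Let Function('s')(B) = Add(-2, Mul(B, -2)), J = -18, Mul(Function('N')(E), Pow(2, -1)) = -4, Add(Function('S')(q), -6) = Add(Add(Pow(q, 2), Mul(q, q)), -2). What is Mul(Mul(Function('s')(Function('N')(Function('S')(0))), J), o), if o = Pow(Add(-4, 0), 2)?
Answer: -4032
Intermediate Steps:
Function('S')(q) = Add(4, Mul(2, Pow(q, 2))) (Function('S')(q) = Add(6, Add(Add(Pow(q, 2), Mul(q, q)), -2)) = Add(6, Add(Add(Pow(q, 2), Pow(q, 2)), -2)) = Add(6, Add(Mul(2, Pow(q, 2)), -2)) = Add(6, Add(-2, Mul(2, Pow(q, 2)))) = Add(4, Mul(2, Pow(q, 2))))
Function('N')(E) = -8 (Function('N')(E) = Mul(2, -4) = -8)
o = 16 (o = Pow(-4, 2) = 16)
Function('s')(B) = Add(-2, Mul(-2, B))
Mul(Mul(Function('s')(Function('N')(Function('S')(0))), J), o) = Mul(Mul(Add(-2, Mul(-2, -8)), -18), 16) = Mul(Mul(Add(-2, 16), -18), 16) = Mul(Mul(14, -18), 16) = Mul(-252, 16) = -4032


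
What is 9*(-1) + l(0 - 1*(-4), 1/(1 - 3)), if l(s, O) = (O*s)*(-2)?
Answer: -5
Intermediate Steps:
l(s, O) = -2*O*s
9*(-1) + l(0 - 1*(-4), 1/(1 - 3)) = 9*(-1) - 2*(0 - 1*(-4))/(1 - 3) = -9 - 2*(0 + 4)/(-2) = -9 - 2*(-½)*4 = -9 + 4 = -5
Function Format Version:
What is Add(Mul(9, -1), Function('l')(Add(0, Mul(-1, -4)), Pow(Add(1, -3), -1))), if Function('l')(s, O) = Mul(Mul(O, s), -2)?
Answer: -5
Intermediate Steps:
Function('l')(s, O) = Mul(-2, O, s)
Add(Mul(9, -1), Function('l')(Add(0, Mul(-1, -4)), Pow(Add(1, -3), -1))) = Add(Mul(9, -1), Mul(-2, Pow(Add(1, -3), -1), Add(0, Mul(-1, -4)))) = Add(-9, Mul(-2, Pow(-2, -1), Add(0, 4))) = Add(-9, Mul(-2, Rational(-1, 2), 4)) = Add(-9, 4) = -5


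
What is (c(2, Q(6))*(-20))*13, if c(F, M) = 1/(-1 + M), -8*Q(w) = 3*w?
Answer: 80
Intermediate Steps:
Q(w) = -3*w/8
(c(2, Q(6))*(-20))*13 = (-20/(-1 - 3/8*6))*13 = (-20/(-1 - 9/4))*13 = (-20/(-13/4))*13 = -4/13*(-20)*13 = (80/13)*13 = 80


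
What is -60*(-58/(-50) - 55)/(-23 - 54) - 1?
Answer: -16537/385 ≈ -42.953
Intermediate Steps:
-60*(-58/(-50) - 55)/(-23 - 54) - 1 = -60*(-58*(-1/50) - 55)/(-77) - 1 = -60*(29/25 - 55)*(-1)/77 - 1 = -(-16152)*(-1)/(5*77) - 1 = -60*1346/1925 - 1 = -16152/385 - 1 = -16537/385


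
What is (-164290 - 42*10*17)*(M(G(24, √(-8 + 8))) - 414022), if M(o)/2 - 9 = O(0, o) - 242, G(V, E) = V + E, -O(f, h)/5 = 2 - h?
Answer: 71017963240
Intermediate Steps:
O(f, h) = -10 + 5*h (O(f, h) = -5*(2 - h) = -10 + 5*h)
G(V, E) = E + V
M(o) = -486 + 10*o (M(o) = 18 + 2*((-10 + 5*o) - 242) = 18 + 2*(-252 + 5*o) = 18 + (-504 + 10*o) = -486 + 10*o)
(-164290 - 42*10*17)*(M(G(24, √(-8 + 8))) - 414022) = (-164290 - 42*10*17)*((-486 + 10*(√(-8 + 8) + 24)) - 414022) = (-164290 - 420*17)*((-486 + 10*(√0 + 24)) - 414022) = (-164290 - 7140)*((-486 + 10*(0 + 24)) - 414022) = -171430*((-486 + 10*24) - 414022) = -171430*((-486 + 240) - 414022) = -171430*(-246 - 414022) = -171430*(-414268) = 71017963240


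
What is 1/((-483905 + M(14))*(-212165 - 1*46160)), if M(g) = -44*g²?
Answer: 1/127232553925 ≈ 7.8596e-12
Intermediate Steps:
1/((-483905 + M(14))*(-212165 - 1*46160)) = 1/((-483905 - 44*14²)*(-212165 - 1*46160)) = 1/((-483905 - 44*196)*(-212165 - 46160)) = 1/(-483905 - 8624*(-258325)) = -1/258325/(-492529) = -1/492529*(-1/258325) = 1/127232553925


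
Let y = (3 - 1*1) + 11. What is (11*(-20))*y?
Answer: -2860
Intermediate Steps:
y = 13 (y = (3 - 1) + 11 = 2 + 11 = 13)
(11*(-20))*y = (11*(-20))*13 = -220*13 = -2860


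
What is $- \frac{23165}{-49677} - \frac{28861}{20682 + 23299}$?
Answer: $- \frac{59272576}{312120591} \approx -0.1899$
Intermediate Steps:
$- \frac{23165}{-49677} - \frac{28861}{20682 + 23299} = \left(-23165\right) \left(- \frac{1}{49677}\right) - \frac{28861}{43981} = \frac{23165}{49677} - \frac{4123}{6283} = - \frac{59272576}{312120591}$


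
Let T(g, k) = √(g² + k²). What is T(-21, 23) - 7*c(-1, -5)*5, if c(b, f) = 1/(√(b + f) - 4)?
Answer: 70/11 + √970 + 35*I*√6/22 ≈ 37.508 + 3.8969*I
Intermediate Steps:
c(b, f) = 1/(-4 + √(b + f))
T(-21, 23) - 7*c(-1, -5)*5 = √((-21)² + 23²) - 7/(-4 + √(-1 - 5))*5 = √(441 + 529) - 7/(-4 + √(-6))*5 = √970 - 7/(-4 + I*√6)*5 = √970 - 35/(-4 + I*√6)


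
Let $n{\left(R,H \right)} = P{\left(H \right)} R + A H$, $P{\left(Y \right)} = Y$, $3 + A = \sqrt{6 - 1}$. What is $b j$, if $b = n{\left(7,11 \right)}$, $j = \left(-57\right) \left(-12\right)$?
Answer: $30096 + 7524 \sqrt{5} \approx 46920.0$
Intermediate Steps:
$A = -3 + \sqrt{5}$ ($A = -3 + \sqrt{6 - 1} = -3 + \sqrt{5} \approx -0.76393$)
$j = 684$
$n{\left(R,H \right)} = H R + H \left(-3 + \sqrt{5}\right)$ ($n{\left(R,H \right)} = H R + \left(-3 + \sqrt{5}\right) H = H R + H \left(-3 + \sqrt{5}\right)$)
$b = 44 + 11 \sqrt{5}$ ($b = 11 \left(-3 + 7 + \sqrt{5}\right) = 11 \left(4 + \sqrt{5}\right) = 44 + 11 \sqrt{5} \approx 68.597$)
$b j = \left(44 + 11 \sqrt{5}\right) 684 = 30096 + 7524 \sqrt{5}$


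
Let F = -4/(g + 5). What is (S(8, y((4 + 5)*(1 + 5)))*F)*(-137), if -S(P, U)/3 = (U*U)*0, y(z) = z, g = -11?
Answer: 0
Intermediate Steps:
S(P, U) = 0 (S(P, U) = -3*U*U*0 = -3*U**2*0 = -3*0 = 0)
F = 2/3 (F = -4/(-11 + 5) = -4/(-6) = -1/6*(-4) = 2/3 ≈ 0.66667)
(S(8, y((4 + 5)*(1 + 5)))*F)*(-137) = (0*(2/3))*(-137) = 0*(-137) = 0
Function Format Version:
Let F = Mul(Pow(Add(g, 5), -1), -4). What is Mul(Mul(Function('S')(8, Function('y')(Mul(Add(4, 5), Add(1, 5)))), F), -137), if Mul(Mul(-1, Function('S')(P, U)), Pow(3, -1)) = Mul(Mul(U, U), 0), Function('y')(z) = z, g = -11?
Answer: 0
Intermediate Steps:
Function('S')(P, U) = 0 (Function('S')(P, U) = Mul(-3, Mul(Mul(U, U), 0)) = Mul(-3, Mul(Pow(U, 2), 0)) = Mul(-3, 0) = 0)
F = Rational(2, 3) (F = Mul(Pow(Add(-11, 5), -1), -4) = Mul(Pow(-6, -1), -4) = Mul(Rational(-1, 6), -4) = Rational(2, 3) ≈ 0.66667)
Mul(Mul(Function('S')(8, Function('y')(Mul(Add(4, 5), Add(1, 5)))), F), -137) = Mul(Mul(0, Rational(2, 3)), -137) = Mul(0, -137) = 0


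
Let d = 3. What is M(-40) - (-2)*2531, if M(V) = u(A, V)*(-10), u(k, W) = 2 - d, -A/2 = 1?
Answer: 5072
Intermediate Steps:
A = -2 (A = -2*1 = -2)
u(k, W) = -1 (u(k, W) = 2 - 1*3 = 2 - 3 = -1)
M(V) = 10 (M(V) = -1*(-10) = 10)
M(-40) - (-2)*2531 = 10 - (-2)*2531 = 10 - 1*(-5062) = 10 + 5062 = 5072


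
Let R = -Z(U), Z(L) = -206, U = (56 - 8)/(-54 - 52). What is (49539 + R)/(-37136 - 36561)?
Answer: -49745/73697 ≈ -0.67499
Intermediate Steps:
U = -24/53 (U = 48/(-106) = 48*(-1/106) = -24/53 ≈ -0.45283)
R = 206 (R = -1*(-206) = 206)
(49539 + R)/(-37136 - 36561) = (49539 + 206)/(-37136 - 36561) = 49745/(-73697) = 49745*(-1/73697) = -49745/73697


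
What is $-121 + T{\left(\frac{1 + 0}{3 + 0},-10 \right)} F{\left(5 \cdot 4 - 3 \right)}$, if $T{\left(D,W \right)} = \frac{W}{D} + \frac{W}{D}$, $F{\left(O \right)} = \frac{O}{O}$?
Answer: $-181$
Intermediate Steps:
$F{\left(O \right)} = 1$
$T{\left(D,W \right)} = \frac{2 W}{D}$
$-121 + T{\left(\frac{1 + 0}{3 + 0},-10 \right)} F{\left(5 \cdot 4 - 3 \right)} = -121 + 2 \left(-10\right) \frac{1}{\left(1 + 0\right) \frac{1}{3 + 0}} \cdot 1 = -121 + 2 \left(-10\right) \frac{1}{1 \cdot \frac{1}{3}} \cdot 1 = -121 + 2 \left(-10\right) \frac{1}{\frac{1}{3}} \cdot 1 = -121 + 2 \left(-10\right) 3 \cdot 1 = -121 - 60 = -181$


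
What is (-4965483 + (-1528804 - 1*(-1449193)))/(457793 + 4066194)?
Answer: -5045094/4523987 ≈ -1.1152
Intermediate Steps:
(-4965483 + (-1528804 - 1*(-1449193)))/(457793 + 4066194) = (-4965483 + (-1528804 + 1449193))/4523987 = (-4965483 - 79611)*(1/4523987) = -5045094*1/4523987 = -5045094/4523987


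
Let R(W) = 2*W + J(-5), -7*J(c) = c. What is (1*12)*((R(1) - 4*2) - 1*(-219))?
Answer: 17952/7 ≈ 2564.6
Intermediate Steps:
J(c) = -c/7
R(W) = 5/7 + 2*W (R(W) = 2*W - ⅐*(-5) = 2*W + 5/7 = 5/7 + 2*W)
(1*12)*((R(1) - 4*2) - 1*(-219)) = (1*12)*(((5/7 + 2*1) - 4*2) - 1*(-219)) = 12*(((5/7 + 2) - 8) + 219) = 12*((19/7 - 8) + 219) = 12*(-37/7 + 219) = 12*(1496/7) = 17952/7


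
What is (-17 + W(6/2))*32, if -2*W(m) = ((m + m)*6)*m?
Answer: -2272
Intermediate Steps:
W(m) = -6*m² (W(m) = -(m + m)*6*m/2 = -(2*m)*6*m/2 = -12*m*m/2 = -6*m²)
(-17 + W(6/2))*32 = (-17 - 6*(6/2)²)*32 = (-17 - 6*(6*(½))²)*32 = (-17 - 6*3²)*32 = (-17 - 6*9)*32 = (-17 - 54)*32 = -71*32 = -2272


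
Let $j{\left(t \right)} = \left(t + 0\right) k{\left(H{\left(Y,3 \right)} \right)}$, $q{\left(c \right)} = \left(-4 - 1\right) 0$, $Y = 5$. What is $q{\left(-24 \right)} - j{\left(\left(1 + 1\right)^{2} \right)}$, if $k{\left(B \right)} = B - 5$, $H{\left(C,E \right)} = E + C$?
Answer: $-12$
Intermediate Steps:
$H{\left(C,E \right)} = C + E$
$k{\left(B \right)} = -5 + B$
$q{\left(c \right)} = 0$ ($q{\left(c \right)} = \left(-5\right) 0 = 0$)
$j{\left(t \right)} = 3 t$ ($j{\left(t \right)} = \left(t + 0\right) \left(-5 + \left(5 + 3\right)\right) = t \left(-5 + 8\right) = t 3 = 3 t$)
$q{\left(-24 \right)} - j{\left(\left(1 + 1\right)^{2} \right)} = 0 - 3 \left(1 + 1\right)^{2} = 0 - 3 \cdot 2^{2} = 0 - 3 \cdot 4 = 0 - 12 = -12$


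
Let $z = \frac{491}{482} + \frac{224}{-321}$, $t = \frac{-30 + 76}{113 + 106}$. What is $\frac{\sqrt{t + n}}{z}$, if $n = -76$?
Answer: $\frac{51574 i \sqrt{3634962}}{3623939} \approx 27.133 i$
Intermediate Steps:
$t = \frac{46}{219} \approx 0.21005$
$z = \frac{49643}{154722}$ ($z = 491 \cdot \frac{1}{482} + 224 \left(- \frac{1}{321}\right) = \frac{491}{482} - \frac{224}{321} = \frac{49643}{154722} \approx 0.32085$)
$\frac{\sqrt{t + n}}{z} = \frac{\sqrt{\frac{46}{219} - 76}}{\frac{49643}{154722}} = \sqrt{- \frac{16598}{219}} \cdot \frac{154722}{49643} = \frac{i \sqrt{3634962}}{219} \cdot \frac{154722}{49643} = \frac{51574 i \sqrt{3634962}}{3623939}$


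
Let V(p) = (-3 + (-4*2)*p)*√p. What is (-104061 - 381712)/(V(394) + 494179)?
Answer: -240058815367/240290998191 - 1532613815*√394/240290998191 ≈ -1.1256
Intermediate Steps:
V(p) = √p*(-3 - 8*p) (V(p) = (-3 - 8*p)*√p = √p*(-3 - 8*p))
(-104061 - 381712)/(V(394) + 494179) = (-104061 - 381712)/(√394*(-3 - 8*394) + 494179) = -485773/(√394*(-3 - 3152) + 494179) = -485773/(√394*(-3155) + 494179) = -485773/(-3155*√394 + 494179) = -485773/(494179 - 3155*√394)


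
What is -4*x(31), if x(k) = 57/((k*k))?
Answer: -228/961 ≈ -0.23725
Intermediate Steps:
x(k) = 57/k² (x(k) = 57/(k²) = 57/k²)
-4*x(31) = -228/31² = -228/961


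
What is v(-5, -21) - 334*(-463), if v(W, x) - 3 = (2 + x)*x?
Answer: 155044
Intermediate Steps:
v(W, x) = 3 + x*(2 + x) (v(W, x) = 3 + (2 + x)*x = 3 + x*(2 + x))
v(-5, -21) - 334*(-463) = (3 + (-21)² + 2*(-21)) - 334*(-463) = (3 + 441 - 42) + 154642 = 402 + 154642 = 155044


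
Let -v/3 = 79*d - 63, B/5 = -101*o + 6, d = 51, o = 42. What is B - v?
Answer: -9282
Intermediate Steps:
B = -21180 (B = 5*(-101*42 + 6) = 5*(-4242 + 6) = 5*(-4236) = -21180)
v = -11898 (v = -3*(79*51 - 63) = -3*(4029 - 63) = -3*3966 = -11898)
B - v = -21180 - 1*(-11898) = -21180 + 11898 = -9282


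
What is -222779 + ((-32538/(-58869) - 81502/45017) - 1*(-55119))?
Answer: -148106689026424/883368591 ≈ -1.6766e+5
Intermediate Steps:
-222779 + ((-32538/(-58869) - 81502/45017) - 1*(-55119)) = -222779 + ((-32538*(-1/58869) - 81502*1/45017) + 55119) = -222779 + ((10846/19623 - 81502/45017) + 55119) = -222779 + (-1111059364/883368591 + 55119) = -222779 + 48689282307965/883368591 = -148106689026424/883368591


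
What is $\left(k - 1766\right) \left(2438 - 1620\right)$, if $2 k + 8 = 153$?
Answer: $-1385283$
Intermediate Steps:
$k = \frac{145}{2}$ ($k = -4 + \frac{1}{2} \cdot 153 = -4 + \frac{153}{2} = \frac{145}{2} \approx 72.5$)
$\left(k - 1766\right) \left(2438 - 1620\right) = \left(\frac{145}{2} - 1766\right) \left(2438 - 1620\right) = \left(- \frac{3387}{2}\right) 818 = -1385283$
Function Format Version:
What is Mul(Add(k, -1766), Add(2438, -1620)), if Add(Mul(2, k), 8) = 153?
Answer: -1385283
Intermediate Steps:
k = Rational(145, 2) (k = Add(-4, Mul(Rational(1, 2), 153)) = Add(-4, Rational(153, 2)) = Rational(145, 2) ≈ 72.500)
Mul(Add(k, -1766), Add(2438, -1620)) = Mul(Add(Rational(145, 2), -1766), Add(2438, -1620)) = Mul(Rational(-3387, 2), 818) = -1385283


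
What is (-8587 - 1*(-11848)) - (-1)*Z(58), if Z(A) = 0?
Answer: 3261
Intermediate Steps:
(-8587 - 1*(-11848)) - (-1)*Z(58) = (-8587 - 1*(-11848)) - (-1)*0 = (-8587 + 11848) - 1*0 = 3261 + 0 = 3261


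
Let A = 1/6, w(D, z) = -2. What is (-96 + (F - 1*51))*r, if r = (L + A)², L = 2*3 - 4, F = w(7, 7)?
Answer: -25181/36 ≈ -699.47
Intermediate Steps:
F = -2
A = ⅙ (A = 1*(⅙) = ⅙ ≈ 0.16667)
L = 2 (L = 6 - 4 = 2)
r = 169/36 (r = (2 + ⅙)² = (13/6)² = 169/36 ≈ 4.6944)
(-96 + (F - 1*51))*r = (-96 + (-2 - 1*51))*(169/36) = (-96 + (-2 - 51))*(169/36) = (-96 - 53)*(169/36) = -149*169/36 = -25181/36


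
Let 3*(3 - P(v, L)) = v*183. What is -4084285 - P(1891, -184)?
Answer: -3968937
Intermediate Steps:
P(v, L) = 3 - 61*v (P(v, L) = 3 - v*183/3 = 3 - 61*v)
-4084285 - P(1891, -184) = -4084285 - (3 - 61*1891) = -4084285 - (3 - 115351) = -4084285 - 1*(-115348) = -4084285 + 115348 = -3968937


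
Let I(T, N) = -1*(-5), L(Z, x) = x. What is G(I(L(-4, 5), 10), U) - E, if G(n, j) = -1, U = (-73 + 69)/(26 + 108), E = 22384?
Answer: -22385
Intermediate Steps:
I(T, N) = 5
U = -2/67 (U = -4/134 = -4*1/134 = -2/67 ≈ -0.029851)
G(I(L(-4, 5), 10), U) - E = -1 - 1*22384 = -1 - 22384 = -22385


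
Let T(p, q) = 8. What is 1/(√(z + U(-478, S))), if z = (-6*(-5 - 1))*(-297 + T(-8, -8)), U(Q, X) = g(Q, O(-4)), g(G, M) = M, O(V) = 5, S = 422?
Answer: -I*√10399/10399 ≈ -0.0098063*I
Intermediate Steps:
U(Q, X) = 5
z = -10404 (z = (-6*(-5 - 1))*(-297 + 8) = -6*(-6)*(-289) = 36*(-289) = -10404)
1/(√(z + U(-478, S))) = 1/(√(-10404 + 5)) = 1/(√(-10399)) = 1/(I*√10399) = -I*√10399/10399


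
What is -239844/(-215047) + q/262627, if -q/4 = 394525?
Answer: -276376160512/56477148469 ≈ -4.8936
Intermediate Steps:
q = -1578100 (q = -4*394525 = -1578100)
-239844/(-215047) + q/262627 = -239844/(-215047) - 1578100/262627 = -239844*(-1/215047) - 1578100*1/262627 = 239844/215047 - 1578100/262627 = -276376160512/56477148469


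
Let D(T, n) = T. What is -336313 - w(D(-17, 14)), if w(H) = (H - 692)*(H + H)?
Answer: -360419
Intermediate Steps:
w(H) = 2*H*(-692 + H) (w(H) = (-692 + H)*(2*H) = 2*H*(-692 + H))
-336313 - w(D(-17, 14)) = -336313 - 2*(-17)*(-692 - 17) = -336313 - 2*(-17)*(-709) = -336313 - 1*24106 = -336313 - 24106 = -360419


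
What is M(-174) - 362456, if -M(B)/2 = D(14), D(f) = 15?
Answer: -362486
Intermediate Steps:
M(B) = -30 (M(B) = -2*15 = -30)
M(-174) - 362456 = -30 - 362456 = -362486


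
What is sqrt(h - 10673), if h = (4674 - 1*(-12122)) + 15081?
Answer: 6*sqrt(589) ≈ 145.62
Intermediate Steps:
h = 31877 (h = (4674 + 12122) + 15081 = 16796 + 15081 = 31877)
sqrt(h - 10673) = sqrt(31877 - 10673) = sqrt(21204) = 6*sqrt(589)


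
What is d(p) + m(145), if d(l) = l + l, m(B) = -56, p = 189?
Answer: 322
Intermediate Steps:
d(l) = 2*l
d(p) + m(145) = 2*189 - 56 = 378 - 56 = 322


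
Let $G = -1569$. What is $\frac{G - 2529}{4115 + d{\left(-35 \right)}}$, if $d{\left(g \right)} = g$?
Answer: $- \frac{683}{680} \approx -1.0044$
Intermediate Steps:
$\frac{G - 2529}{4115 + d{\left(-35 \right)}} = \frac{-1569 - 2529}{4115 - 35} = - \frac{4098}{4080} = \left(-4098\right) \frac{1}{4080} = - \frac{683}{680}$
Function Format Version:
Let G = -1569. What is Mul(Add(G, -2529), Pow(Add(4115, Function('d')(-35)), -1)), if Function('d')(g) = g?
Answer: Rational(-683, 680) ≈ -1.0044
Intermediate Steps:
Mul(Add(G, -2529), Pow(Add(4115, Function('d')(-35)), -1)) = Mul(Add(-1569, -2529), Pow(Add(4115, -35), -1)) = Mul(-4098, Pow(4080, -1)) = Mul(-4098, Rational(1, 4080)) = Rational(-683, 680)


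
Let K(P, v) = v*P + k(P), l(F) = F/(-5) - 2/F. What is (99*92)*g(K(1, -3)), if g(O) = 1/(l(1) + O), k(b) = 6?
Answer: 11385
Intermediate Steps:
l(F) = -2/F - F/5 (l(F) = F*(-⅕) - 2/F = -F/5 - 2/F = -2/F - F/5)
K(P, v) = 6 + P*v (K(P, v) = v*P + 6 = P*v + 6 = 6 + P*v)
g(O) = 1/(-11/5 + O) (g(O) = 1/((-2/1 - ⅕*1) + O) = 1/((-2*1 - ⅕) + O) = 1/((-2 - ⅕) + O) = 1/(-11/5 + O))
(99*92)*g(K(1, -3)) = (99*92)*(5/(-11 + 5*(6 + 1*(-3)))) = 9108*(5/(-11 + 5*(6 - 3))) = 9108*(5/(-11 + 5*3)) = 9108*(5/(-11 + 15)) = 9108*(5/4) = 11385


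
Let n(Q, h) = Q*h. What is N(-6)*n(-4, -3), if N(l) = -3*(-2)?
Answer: 72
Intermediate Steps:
N(l) = 6
N(-6)*n(-4, -3) = 6*(-4*(-3)) = 6*12 = 72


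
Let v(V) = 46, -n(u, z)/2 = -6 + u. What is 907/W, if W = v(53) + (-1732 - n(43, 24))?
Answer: -907/1612 ≈ -0.56266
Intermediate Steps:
n(u, z) = 12 - 2*u (n(u, z) = -2*(-6 + u) = 12 - 2*u)
W = -1612 (W = 46 + (-1732 - (12 - 2*43)) = 46 + (-1732 - (12 - 86)) = 46 + (-1732 - 1*(-74)) = 46 + (-1732 + 74) = 46 - 1658 = -1612)
907/W = 907/(-1612) = 907*(-1/1612) = -907/1612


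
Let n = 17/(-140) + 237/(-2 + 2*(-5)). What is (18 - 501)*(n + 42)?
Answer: -106881/10 ≈ -10688.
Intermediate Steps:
n = -1391/70 (n = 17*(-1/140) + 237/(-2 - 10) = -17/140 + 237/(-12) = -17/140 + 237*(-1/12) = -17/140 - 79/4 = -1391/70 ≈ -19.871)
(18 - 501)*(n + 42) = (18 - 501)*(-1391/70 + 42) = -483*1549/70 = -106881/10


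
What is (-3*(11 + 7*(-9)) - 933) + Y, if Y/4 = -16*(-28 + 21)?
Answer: -329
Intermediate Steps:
Y = 448 (Y = 4*(-16*(-28 + 21)) = 4*(-16*(-7)) = 4*112 = 448)
(-3*(11 + 7*(-9)) - 933) + Y = (-3*(11 + 7*(-9)) - 933) + 448 = (-3*(11 - 63) - 933) + 448 = (-3*(-52) - 933) + 448 = (156 - 933) + 448 = -777 + 448 = -329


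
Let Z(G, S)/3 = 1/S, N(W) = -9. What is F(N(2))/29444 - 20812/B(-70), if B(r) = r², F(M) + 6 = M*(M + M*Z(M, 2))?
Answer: -305912839/72137800 ≈ -4.2407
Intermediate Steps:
Z(G, S) = 3/S
F(M) = -6 + 5*M²/2 (F(M) = -6 + M*(M + M*(3/2)) = -6 + M*(M + 3*M/2) = -6 + M*(5*M/2) = -6 + 5*M²/2)
F(N(2))/29444 - 20812/B(-70) = (-6 + (5/2)*(-9)²)/29444 - 20812/((-70)²) = (-6 + (5/2)*81)*(1/29444) - 20812/4900 = (-6 + 405/2)*(1/29444) - 20812*1/4900 = (393/2)*(1/29444) - 5203/1225 = 393/58888 - 5203/1225 = -305912839/72137800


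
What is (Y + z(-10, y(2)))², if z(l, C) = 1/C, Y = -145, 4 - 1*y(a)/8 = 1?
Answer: 12103441/576 ≈ 21013.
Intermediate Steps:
y(a) = 24 (y(a) = 32 - 8*1 = 32 - 8 = 24)
(Y + z(-10, y(2)))² = (-145 + 1/24)² = (-3479/24)² = 12103441/576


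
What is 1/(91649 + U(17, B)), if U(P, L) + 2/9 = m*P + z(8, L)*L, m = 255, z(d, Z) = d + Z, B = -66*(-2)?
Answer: 9/1030174 ≈ 8.7364e-6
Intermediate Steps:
B = 132 (B = -11*(-12) = 132)
z(d, Z) = Z + d
U(P, L) = -2/9 + 255*P + L*(8 + L) (U(P, L) = -2/9 + (255*P + (L + 8)*L) = -2/9 + (255*P + (8 + L)*L) = -2/9 + (255*P + L*(8 + L)) = -2/9 + 255*P + L*(8 + L))
1/(91649 + U(17, B)) = 1/(91649 + (-2/9 + 255*17 + 132*(8 + 132))) = 1/(91649 + (-2/9 + 4335 + 132*140)) = 1/(91649 + (-2/9 + 4335 + 18480)) = 1/(91649 + 205333/9) = 1/(1030174/9) = 9/1030174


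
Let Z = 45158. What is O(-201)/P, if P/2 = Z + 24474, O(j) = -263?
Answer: -263/139264 ≈ -0.0018885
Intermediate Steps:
P = 139264 (P = 2*(45158 + 24474) = 2*69632 = 139264)
O(-201)/P = -263/139264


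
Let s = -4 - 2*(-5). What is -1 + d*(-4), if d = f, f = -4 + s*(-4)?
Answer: 111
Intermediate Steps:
s = 6 (s = -4 + 10 = 6)
f = -28 (f = -4 + 6*(-4) = -4 - 24 = -28)
d = -28
-1 + d*(-4) = -1 - 28*(-4) = -1 + 112 = 111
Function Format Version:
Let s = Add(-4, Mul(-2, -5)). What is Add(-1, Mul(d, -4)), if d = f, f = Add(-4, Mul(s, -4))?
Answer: 111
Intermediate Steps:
s = 6 (s = Add(-4, 10) = 6)
f = -28 (f = Add(-4, Mul(6, -4)) = Add(-4, -24) = -28)
d = -28
Add(-1, Mul(d, -4)) = Add(-1, Mul(-28, -4)) = Add(-1, 112) = 111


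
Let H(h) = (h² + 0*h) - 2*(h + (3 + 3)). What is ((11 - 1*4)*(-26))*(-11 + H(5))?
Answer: 1456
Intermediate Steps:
H(h) = -12 + h² - 2*h (H(h) = (h² + 0) - 2*(h + 6) = h² - 2*(6 + h) = h² + (-12 - 2*h) = -12 + h² - 2*h)
((11 - 1*4)*(-26))*(-11 + H(5)) = ((11 - 1*4)*(-26))*(-11 + (-12 + 5² - 2*5)) = ((11 - 4)*(-26))*(-11 + (-12 + 25 - 10)) = (7*(-26))*(-11 + 3) = -182*(-8) = 1456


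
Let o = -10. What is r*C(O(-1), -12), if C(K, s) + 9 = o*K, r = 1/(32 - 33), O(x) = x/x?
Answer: 19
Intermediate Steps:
O(x) = 1
r = -1 (r = 1/(-1) = -1)
C(K, s) = -9 - 10*K
r*C(O(-1), -12) = -(-9 - 10*1) = -(-9 - 10) = -1*(-19) = 19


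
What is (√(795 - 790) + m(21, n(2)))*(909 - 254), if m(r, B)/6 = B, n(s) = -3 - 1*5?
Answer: -31440 + 655*√5 ≈ -29975.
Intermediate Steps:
n(s) = -8 (n(s) = -3 - 5 = -8)
m(r, B) = 6*B
(√(795 - 790) + m(21, n(2)))*(909 - 254) = (√(795 - 790) + 6*(-8))*(909 - 254) = (√5 - 48)*655 = (-48 + √5)*655 = -31440 + 655*√5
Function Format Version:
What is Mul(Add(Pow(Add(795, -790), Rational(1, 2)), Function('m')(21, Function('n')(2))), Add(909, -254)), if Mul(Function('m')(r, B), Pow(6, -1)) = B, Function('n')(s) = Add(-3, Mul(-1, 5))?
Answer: Add(-31440, Mul(655, Pow(5, Rational(1, 2)))) ≈ -29975.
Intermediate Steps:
Function('n')(s) = -8 (Function('n')(s) = Add(-3, -5) = -8)
Function('m')(r, B) = Mul(6, B)
Mul(Add(Pow(Add(795, -790), Rational(1, 2)), Function('m')(21, Function('n')(2))), Add(909, -254)) = Mul(Add(Pow(Add(795, -790), Rational(1, 2)), Mul(6, -8)), Add(909, -254)) = Mul(Add(Pow(5, Rational(1, 2)), -48), 655) = Mul(Add(-48, Pow(5, Rational(1, 2))), 655) = Add(-31440, Mul(655, Pow(5, Rational(1, 2))))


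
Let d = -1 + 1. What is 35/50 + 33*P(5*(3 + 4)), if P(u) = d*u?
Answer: 7/10 ≈ 0.70000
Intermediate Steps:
d = 0
P(u) = 0 (P(u) = 0*u = 0)
35/50 + 33*P(5*(3 + 4)) = 35/50 + 33*0 = 35*(1/50) + 0 = 7/10 + 0 = 7/10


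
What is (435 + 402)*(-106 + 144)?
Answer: 31806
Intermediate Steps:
(435 + 402)*(-106 + 144) = 837*38 = 31806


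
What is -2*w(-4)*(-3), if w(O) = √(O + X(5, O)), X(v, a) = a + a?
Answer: 12*I*√3 ≈ 20.785*I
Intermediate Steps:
X(v, a) = 2*a
w(O) = √3*√O (w(O) = √(O + 2*O) = √(3*O) = √3*√O)
-2*w(-4)*(-3) = -2*√3*√(-4)*(-3) = -2*√3*2*I*(-3) = -4*I*√3*(-3) = 12*I*√3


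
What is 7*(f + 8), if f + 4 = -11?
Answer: -49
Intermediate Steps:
f = -15 (f = -4 - 11 = -15)
7*(f + 8) = 7*(-15 + 8) = 7*(-7) = -49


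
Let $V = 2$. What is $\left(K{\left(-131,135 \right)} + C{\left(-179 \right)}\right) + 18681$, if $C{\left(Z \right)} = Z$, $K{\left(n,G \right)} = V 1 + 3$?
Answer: $18507$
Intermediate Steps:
$K{\left(n,G \right)} = 5$ ($K{\left(n,G \right)} = 2 \cdot 1 + 3 = 2 + 3 = 5$)
$\left(K{\left(-131,135 \right)} + C{\left(-179 \right)}\right) + 18681 = \left(5 - 179\right) + 18681 = -174 + 18681 = 18507$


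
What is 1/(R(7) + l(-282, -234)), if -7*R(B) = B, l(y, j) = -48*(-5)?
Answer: 1/239 ≈ 0.0041841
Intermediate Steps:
l(y, j) = 240
R(B) = -B/7
1/(R(7) + l(-282, -234)) = 1/(-⅐*7 + 240) = 1/(-1 + 240) = 1/239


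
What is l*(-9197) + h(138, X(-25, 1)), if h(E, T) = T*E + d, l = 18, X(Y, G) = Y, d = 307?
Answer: -168689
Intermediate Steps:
h(E, T) = 307 + E*T (h(E, T) = T*E + 307 = E*T + 307 = 307 + E*T)
l*(-9197) + h(138, X(-25, 1)) = 18*(-9197) + (307 + 138*(-25)) = -165546 + (307 - 3450) = -165546 - 3143 = -168689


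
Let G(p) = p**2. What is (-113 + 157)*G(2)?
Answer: 176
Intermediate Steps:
(-113 + 157)*G(2) = (-113 + 157)*2**2 = 44*4 = 176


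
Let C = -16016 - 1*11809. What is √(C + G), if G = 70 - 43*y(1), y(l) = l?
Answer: I*√27798 ≈ 166.73*I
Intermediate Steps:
C = -27825 (C = -16016 - 11809 = -27825)
G = 27 (G = 70 - 43*1 = 70 - 43 = 27)
√(C + G) = √(-27825 + 27) = √(-27798) = I*√27798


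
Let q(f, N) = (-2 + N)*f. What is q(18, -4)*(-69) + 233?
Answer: 7685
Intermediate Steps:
q(f, N) = f*(-2 + N)
q(18, -4)*(-69) + 233 = (18*(-2 - 4))*(-69) + 233 = (18*(-6))*(-69) + 233 = -108*(-69) + 233 = 7452 + 233 = 7685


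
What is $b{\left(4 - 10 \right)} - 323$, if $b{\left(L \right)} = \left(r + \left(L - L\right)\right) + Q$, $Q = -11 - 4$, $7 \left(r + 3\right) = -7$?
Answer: $-342$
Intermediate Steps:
$r = -4$ ($r = -3 + \frac{1}{7} \left(-7\right) = -3 - 1 = -4$)
$Q = -15$
$b{\left(L \right)} = -19$ ($b{\left(L \right)} = \left(-4 + \left(L - L\right)\right) - 15 = \left(-4 + 0\right) - 15 = -4 - 15 = -19$)
$b{\left(4 - 10 \right)} - 323 = -19 - 323 = -342$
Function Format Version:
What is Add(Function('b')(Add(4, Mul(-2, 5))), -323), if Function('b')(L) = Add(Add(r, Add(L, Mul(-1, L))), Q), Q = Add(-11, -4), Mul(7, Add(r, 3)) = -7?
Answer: -342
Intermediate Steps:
r = -4 (r = Add(-3, Mul(Rational(1, 7), -7)) = Add(-3, -1) = -4)
Q = -15
Function('b')(L) = -19 (Function('b')(L) = Add(Add(-4, Add(L, Mul(-1, L))), -15) = Add(Add(-4, 0), -15) = Add(-4, -15) = -19)
Add(Function('b')(Add(4, Mul(-2, 5))), -323) = Add(-19, -323) = -342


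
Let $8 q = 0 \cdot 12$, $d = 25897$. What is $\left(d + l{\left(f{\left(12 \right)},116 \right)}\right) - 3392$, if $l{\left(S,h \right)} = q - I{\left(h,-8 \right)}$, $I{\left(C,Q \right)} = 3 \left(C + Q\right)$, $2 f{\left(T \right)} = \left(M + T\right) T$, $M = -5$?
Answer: $22181$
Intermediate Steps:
$f{\left(T \right)} = \frac{T \left(-5 + T\right)}{2}$ ($f{\left(T \right)} = \frac{\left(-5 + T\right) T}{2} = \frac{T \left(-5 + T\right)}{2}$)
$I{\left(C,Q \right)} = 3 C + 3 Q$
$q = 0$ ($q = \frac{0 \cdot 12}{8} = \frac{1}{8} \cdot 0 = 0$)
$l{\left(S,h \right)} = 24 - 3 h$ ($l{\left(S,h \right)} = 0 - \left(3 h + 3 \left(-8\right)\right) = 0 - \left(3 h - 24\right) = 0 - \left(-24 + 3 h\right) = 24 - 3 h$)
$\left(d + l{\left(f{\left(12 \right)},116 \right)}\right) - 3392 = \left(25897 + \left(24 - 348\right)\right) - 3392 = \left(25897 - 324\right) - 3392 = 25573 - 3392 = 22181$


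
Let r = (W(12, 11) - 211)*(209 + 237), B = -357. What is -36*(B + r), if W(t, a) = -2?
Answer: 3432780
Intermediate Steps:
r = -94998 (r = (-2 - 211)*(209 + 237) = -213*446 = -94998)
-36*(B + r) = -36*(-357 - 94998) = -36*(-95355) = 3432780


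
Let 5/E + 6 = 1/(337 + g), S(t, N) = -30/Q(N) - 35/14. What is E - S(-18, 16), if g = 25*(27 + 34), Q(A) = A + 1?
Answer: 1303255/379814 ≈ 3.4313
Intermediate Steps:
Q(A) = 1 + A
g = 1525 (g = 25*61 = 1525)
S(t, N) = -5/2 - 30/(1 + N) (S(t, N) = -30/(1 + N) - 35/14 = -30/(1 + N) - 35*1/14 = -30/(1 + N) - 5/2 = -5/2 - 30/(1 + N))
E = -9310/11171 (E = 5/(-6 + 1/(337 + 1525)) = 5/(-6 + 1/1862) = 5/(-11171/1862) = 5*(-1862/11171) = -9310/11171 ≈ -0.83341)
E - S(-18, 16) = -9310/11171 - 5*(-13 - 1*16)/(2*(1 + 16)) = -9310/11171 - 5*(-13 - 16)/(2*17) = -9310/11171 - 5*(-29)/(2*17) = -9310/11171 - 1*(-145/34) = -9310/11171 + 145/34 = 1303255/379814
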